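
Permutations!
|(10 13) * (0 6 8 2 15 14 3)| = |(0 6 8 2 15 14 3)(10 13)| = 14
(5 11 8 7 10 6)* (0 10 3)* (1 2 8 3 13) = (0 10 6 5 11 3)(1 2 8 7 13) = [10, 2, 8, 0, 4, 11, 5, 13, 7, 9, 6, 3, 12, 1]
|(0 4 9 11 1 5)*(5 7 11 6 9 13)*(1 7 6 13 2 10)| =18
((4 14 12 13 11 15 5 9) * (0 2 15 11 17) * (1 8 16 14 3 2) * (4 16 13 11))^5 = (17)(2 14)(3 16)(4 9)(5 11)(12 15) = [0, 1, 14, 16, 9, 11, 6, 7, 8, 4, 10, 5, 15, 13, 2, 12, 3, 17]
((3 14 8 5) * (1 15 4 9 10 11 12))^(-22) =[0, 12, 2, 8, 15, 14, 6, 7, 3, 4, 9, 10, 11, 13, 5, 1] =(1 12 11 10 9 4 15)(3 8)(5 14)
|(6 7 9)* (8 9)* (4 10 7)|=|(4 10 7 8 9 6)|=6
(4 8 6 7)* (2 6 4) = (2 6 7)(4 8) = [0, 1, 6, 3, 8, 5, 7, 2, 4]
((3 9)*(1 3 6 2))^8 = (1 6 3 2 9) = [0, 6, 9, 2, 4, 5, 3, 7, 8, 1]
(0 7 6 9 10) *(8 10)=(0 7 6 9 8 10)=[7, 1, 2, 3, 4, 5, 9, 6, 10, 8, 0]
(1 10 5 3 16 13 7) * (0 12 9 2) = (0 12 9 2)(1 10 5 3 16 13 7) = [12, 10, 0, 16, 4, 3, 6, 1, 8, 2, 5, 11, 9, 7, 14, 15, 13]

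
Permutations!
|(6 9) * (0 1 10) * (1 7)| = |(0 7 1 10)(6 9)| = 4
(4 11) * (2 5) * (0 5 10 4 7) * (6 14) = (0 5 2 10 4 11 7)(6 14) = [5, 1, 10, 3, 11, 2, 14, 0, 8, 9, 4, 7, 12, 13, 6]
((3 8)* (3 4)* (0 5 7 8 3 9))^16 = (0 4 7)(5 9 8) = [4, 1, 2, 3, 7, 9, 6, 0, 5, 8]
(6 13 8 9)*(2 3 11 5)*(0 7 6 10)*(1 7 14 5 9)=(0 14 5 2 3 11 9 10)(1 7 6 13 8)=[14, 7, 3, 11, 4, 2, 13, 6, 1, 10, 0, 9, 12, 8, 5]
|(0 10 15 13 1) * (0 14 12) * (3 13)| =8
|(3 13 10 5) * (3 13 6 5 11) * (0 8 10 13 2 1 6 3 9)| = |(13)(0 8 10 11 9)(1 6 5 2)| = 20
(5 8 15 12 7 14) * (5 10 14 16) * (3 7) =(3 7 16 5 8 15 12)(10 14) =[0, 1, 2, 7, 4, 8, 6, 16, 15, 9, 14, 11, 3, 13, 10, 12, 5]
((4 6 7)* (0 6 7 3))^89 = (0 3 6)(4 7) = [3, 1, 2, 6, 7, 5, 0, 4]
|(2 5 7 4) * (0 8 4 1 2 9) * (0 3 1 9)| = 6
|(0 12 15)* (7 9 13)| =3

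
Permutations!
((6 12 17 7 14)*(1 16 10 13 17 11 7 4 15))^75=[0, 4, 2, 3, 13, 5, 6, 7, 8, 9, 1, 11, 12, 16, 14, 17, 15, 10]=(1 4 13 16 15 17 10)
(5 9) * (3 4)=[0, 1, 2, 4, 3, 9, 6, 7, 8, 5]=(3 4)(5 9)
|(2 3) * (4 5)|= 2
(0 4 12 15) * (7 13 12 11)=(0 4 11 7 13 12 15)=[4, 1, 2, 3, 11, 5, 6, 13, 8, 9, 10, 7, 15, 12, 14, 0]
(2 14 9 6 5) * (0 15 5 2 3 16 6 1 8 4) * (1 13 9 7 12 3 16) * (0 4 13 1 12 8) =[15, 0, 14, 12, 4, 16, 2, 8, 13, 1, 10, 11, 3, 9, 7, 5, 6] =(0 15 5 16 6 2 14 7 8 13 9 1)(3 12)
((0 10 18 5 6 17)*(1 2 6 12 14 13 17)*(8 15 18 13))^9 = [10, 1, 2, 3, 4, 8, 6, 7, 5, 9, 13, 11, 15, 17, 18, 12, 16, 0, 14] = (0 10 13 17)(5 8)(12 15)(14 18)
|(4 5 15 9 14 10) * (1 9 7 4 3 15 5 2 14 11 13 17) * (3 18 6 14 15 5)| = |(1 9 11 13 17)(2 15 7 4)(3 5)(6 14 10 18)| = 20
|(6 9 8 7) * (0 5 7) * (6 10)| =|(0 5 7 10 6 9 8)| =7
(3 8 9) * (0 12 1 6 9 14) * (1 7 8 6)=(0 12 7 8 14)(3 6 9)=[12, 1, 2, 6, 4, 5, 9, 8, 14, 3, 10, 11, 7, 13, 0]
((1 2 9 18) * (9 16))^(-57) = (1 9 2 18 16) = [0, 9, 18, 3, 4, 5, 6, 7, 8, 2, 10, 11, 12, 13, 14, 15, 1, 17, 16]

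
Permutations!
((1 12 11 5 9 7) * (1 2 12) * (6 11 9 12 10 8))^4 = (2 11 7 6 9 8 12 10 5) = [0, 1, 11, 3, 4, 2, 9, 6, 12, 8, 5, 7, 10]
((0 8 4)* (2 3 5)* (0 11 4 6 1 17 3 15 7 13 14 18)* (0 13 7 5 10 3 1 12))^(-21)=(18)(0 12 6 8)(1 17)(3 10)(4 11)=[12, 17, 2, 10, 11, 5, 8, 7, 0, 9, 3, 4, 6, 13, 14, 15, 16, 1, 18]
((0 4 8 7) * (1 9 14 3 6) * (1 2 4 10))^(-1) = (0 7 8 4 2 6 3 14 9 1 10) = [7, 10, 6, 14, 2, 5, 3, 8, 4, 1, 0, 11, 12, 13, 9]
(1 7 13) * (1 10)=(1 7 13 10)=[0, 7, 2, 3, 4, 5, 6, 13, 8, 9, 1, 11, 12, 10]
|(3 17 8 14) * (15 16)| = |(3 17 8 14)(15 16)| = 4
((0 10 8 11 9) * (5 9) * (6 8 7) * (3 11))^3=[6, 1, 2, 9, 4, 10, 11, 3, 5, 7, 8, 0]=(0 6 11)(3 9 7)(5 10 8)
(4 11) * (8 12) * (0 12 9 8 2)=[12, 1, 0, 3, 11, 5, 6, 7, 9, 8, 10, 4, 2]=(0 12 2)(4 11)(8 9)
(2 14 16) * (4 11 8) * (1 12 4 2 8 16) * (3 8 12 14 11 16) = (1 14)(2 11 3 8)(4 16 12) = [0, 14, 11, 8, 16, 5, 6, 7, 2, 9, 10, 3, 4, 13, 1, 15, 12]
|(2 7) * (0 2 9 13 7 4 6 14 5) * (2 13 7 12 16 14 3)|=12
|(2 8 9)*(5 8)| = 4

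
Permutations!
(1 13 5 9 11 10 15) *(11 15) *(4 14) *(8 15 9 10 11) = (1 13 5 10 8 15)(4 14) = [0, 13, 2, 3, 14, 10, 6, 7, 15, 9, 8, 11, 12, 5, 4, 1]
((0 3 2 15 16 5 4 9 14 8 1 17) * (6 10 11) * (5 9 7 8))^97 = (0 14 17 9 1 16 8 15 7 2 4 3 5)(6 10 11) = [14, 16, 4, 5, 3, 0, 10, 2, 15, 1, 11, 6, 12, 13, 17, 7, 8, 9]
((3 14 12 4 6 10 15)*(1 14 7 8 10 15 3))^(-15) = (1 4)(3 7 8 10)(6 14)(12 15) = [0, 4, 2, 7, 1, 5, 14, 8, 10, 9, 3, 11, 15, 13, 6, 12]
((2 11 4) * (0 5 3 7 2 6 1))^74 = [3, 5, 4, 2, 1, 7, 0, 11, 8, 9, 10, 6] = (0 3 2 4 1 5 7 11 6)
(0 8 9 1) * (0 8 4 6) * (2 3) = [4, 8, 3, 2, 6, 5, 0, 7, 9, 1] = (0 4 6)(1 8 9)(2 3)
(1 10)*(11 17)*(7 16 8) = (1 10)(7 16 8)(11 17) = [0, 10, 2, 3, 4, 5, 6, 16, 7, 9, 1, 17, 12, 13, 14, 15, 8, 11]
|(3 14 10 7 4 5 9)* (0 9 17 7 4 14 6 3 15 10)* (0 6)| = |(0 9 15 10 4 5 17 7 14 6 3)| = 11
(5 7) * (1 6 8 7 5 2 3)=(1 6 8 7 2 3)=[0, 6, 3, 1, 4, 5, 8, 2, 7]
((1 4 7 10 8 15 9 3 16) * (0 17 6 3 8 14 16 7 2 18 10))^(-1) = (0 7 3 6 17)(1 16 14 10 18 2 4)(8 9 15) = [7, 16, 4, 6, 1, 5, 17, 3, 9, 15, 18, 11, 12, 13, 10, 8, 14, 0, 2]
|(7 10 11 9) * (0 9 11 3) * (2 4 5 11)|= |(0 9 7 10 3)(2 4 5 11)|= 20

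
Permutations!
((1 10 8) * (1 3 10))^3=(10)=[0, 1, 2, 3, 4, 5, 6, 7, 8, 9, 10]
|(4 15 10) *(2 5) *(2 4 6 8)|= |(2 5 4 15 10 6 8)|= 7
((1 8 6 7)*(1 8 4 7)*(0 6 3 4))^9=(3 4 7 8)=[0, 1, 2, 4, 7, 5, 6, 8, 3]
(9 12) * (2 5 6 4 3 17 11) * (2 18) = (2 5 6 4 3 17 11 18)(9 12) = [0, 1, 5, 17, 3, 6, 4, 7, 8, 12, 10, 18, 9, 13, 14, 15, 16, 11, 2]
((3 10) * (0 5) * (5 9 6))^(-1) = (0 5 6 9)(3 10) = [5, 1, 2, 10, 4, 6, 9, 7, 8, 0, 3]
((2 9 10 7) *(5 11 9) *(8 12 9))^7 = (2 7 10 9 12 8 11 5) = [0, 1, 7, 3, 4, 2, 6, 10, 11, 12, 9, 5, 8]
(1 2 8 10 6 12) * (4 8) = (1 2 4 8 10 6 12) = [0, 2, 4, 3, 8, 5, 12, 7, 10, 9, 6, 11, 1]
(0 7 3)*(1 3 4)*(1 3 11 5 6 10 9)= (0 7 4 3)(1 11 5 6 10 9)= [7, 11, 2, 0, 3, 6, 10, 4, 8, 1, 9, 5]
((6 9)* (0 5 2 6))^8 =(0 6 5 9 2) =[6, 1, 0, 3, 4, 9, 5, 7, 8, 2]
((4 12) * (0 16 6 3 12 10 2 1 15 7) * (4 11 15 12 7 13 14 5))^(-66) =(0 7 3 6 16)(1 13 10 11 5)(2 15 4 12 14) =[7, 13, 15, 6, 12, 1, 16, 3, 8, 9, 11, 5, 14, 10, 2, 4, 0]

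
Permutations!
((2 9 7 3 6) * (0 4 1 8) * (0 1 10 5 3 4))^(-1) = (1 8)(2 6 3 5 10 4 7 9) = [0, 8, 6, 5, 7, 10, 3, 9, 1, 2, 4]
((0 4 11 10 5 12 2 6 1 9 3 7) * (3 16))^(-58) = (0 6 4 1 11 9 10 16 5 3 12 7 2) = [6, 11, 0, 12, 1, 3, 4, 2, 8, 10, 16, 9, 7, 13, 14, 15, 5]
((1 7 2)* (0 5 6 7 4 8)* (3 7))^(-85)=(0 2 5 1 6 4 3 8 7)=[2, 6, 5, 8, 3, 1, 4, 0, 7]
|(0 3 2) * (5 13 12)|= |(0 3 2)(5 13 12)|= 3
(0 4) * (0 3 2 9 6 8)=(0 4 3 2 9 6 8)=[4, 1, 9, 2, 3, 5, 8, 7, 0, 6]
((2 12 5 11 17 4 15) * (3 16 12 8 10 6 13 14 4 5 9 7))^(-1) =(2 15 4 14 13 6 10 8)(3 7 9 12 16)(5 17 11) =[0, 1, 15, 7, 14, 17, 10, 9, 2, 12, 8, 5, 16, 6, 13, 4, 3, 11]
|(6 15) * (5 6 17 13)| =5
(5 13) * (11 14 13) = (5 11 14 13) = [0, 1, 2, 3, 4, 11, 6, 7, 8, 9, 10, 14, 12, 5, 13]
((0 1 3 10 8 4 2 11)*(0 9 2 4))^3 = [10, 8, 2, 0, 4, 5, 6, 7, 3, 9, 1, 11] = (11)(0 10 1 8 3)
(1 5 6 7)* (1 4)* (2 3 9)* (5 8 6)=(1 8 6 7 4)(2 3 9)=[0, 8, 3, 9, 1, 5, 7, 4, 6, 2]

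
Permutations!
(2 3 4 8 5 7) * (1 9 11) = [0, 9, 3, 4, 8, 7, 6, 2, 5, 11, 10, 1] = (1 9 11)(2 3 4 8 5 7)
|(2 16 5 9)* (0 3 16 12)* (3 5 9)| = 7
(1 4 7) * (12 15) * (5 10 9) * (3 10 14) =(1 4 7)(3 10 9 5 14)(12 15) =[0, 4, 2, 10, 7, 14, 6, 1, 8, 5, 9, 11, 15, 13, 3, 12]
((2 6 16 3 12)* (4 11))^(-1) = (2 12 3 16 6)(4 11) = [0, 1, 12, 16, 11, 5, 2, 7, 8, 9, 10, 4, 3, 13, 14, 15, 6]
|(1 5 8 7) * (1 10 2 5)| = |(2 5 8 7 10)| = 5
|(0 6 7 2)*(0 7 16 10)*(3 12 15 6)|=14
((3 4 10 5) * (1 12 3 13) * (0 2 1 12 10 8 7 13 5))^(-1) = [10, 2, 0, 12, 3, 5, 6, 8, 4, 9, 1, 11, 13, 7] = (0 10 1 2)(3 12 13 7 8 4)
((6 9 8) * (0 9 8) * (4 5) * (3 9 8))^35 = (9)(4 5) = [0, 1, 2, 3, 5, 4, 6, 7, 8, 9]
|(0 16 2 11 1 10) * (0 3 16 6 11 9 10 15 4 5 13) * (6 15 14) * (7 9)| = 60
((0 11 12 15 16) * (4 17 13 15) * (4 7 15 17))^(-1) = (0 16 15 7 12 11)(13 17) = [16, 1, 2, 3, 4, 5, 6, 12, 8, 9, 10, 0, 11, 17, 14, 7, 15, 13]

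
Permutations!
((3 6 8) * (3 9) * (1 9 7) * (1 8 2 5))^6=(9)=[0, 1, 2, 3, 4, 5, 6, 7, 8, 9]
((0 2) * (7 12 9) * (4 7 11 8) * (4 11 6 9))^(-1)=(0 2)(4 12 7)(6 9)(8 11)=[2, 1, 0, 3, 12, 5, 9, 4, 11, 6, 10, 8, 7]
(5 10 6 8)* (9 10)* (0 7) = [7, 1, 2, 3, 4, 9, 8, 0, 5, 10, 6] = (0 7)(5 9 10 6 8)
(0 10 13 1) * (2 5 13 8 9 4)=(0 10 8 9 4 2 5 13 1)=[10, 0, 5, 3, 2, 13, 6, 7, 9, 4, 8, 11, 12, 1]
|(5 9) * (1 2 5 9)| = 3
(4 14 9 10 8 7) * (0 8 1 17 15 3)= (0 8 7 4 14 9 10 1 17 15 3)= [8, 17, 2, 0, 14, 5, 6, 4, 7, 10, 1, 11, 12, 13, 9, 3, 16, 15]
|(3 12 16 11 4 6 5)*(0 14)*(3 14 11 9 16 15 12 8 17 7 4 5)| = |(0 11 5 14)(3 8 17 7 4 6)(9 16)(12 15)| = 12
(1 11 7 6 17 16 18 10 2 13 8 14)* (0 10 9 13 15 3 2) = (0 10)(1 11 7 6 17 16 18 9 13 8 14)(2 15 3) = [10, 11, 15, 2, 4, 5, 17, 6, 14, 13, 0, 7, 12, 8, 1, 3, 18, 16, 9]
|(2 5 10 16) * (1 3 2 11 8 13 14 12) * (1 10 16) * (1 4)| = 12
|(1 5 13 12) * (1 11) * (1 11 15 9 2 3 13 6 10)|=|(1 5 6 10)(2 3 13 12 15 9)|=12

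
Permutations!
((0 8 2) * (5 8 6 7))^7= (0 6 7 5 8 2)= [6, 1, 0, 3, 4, 8, 7, 5, 2]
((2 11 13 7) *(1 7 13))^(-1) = (13)(1 11 2 7) = [0, 11, 7, 3, 4, 5, 6, 1, 8, 9, 10, 2, 12, 13]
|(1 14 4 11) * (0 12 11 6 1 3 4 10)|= 9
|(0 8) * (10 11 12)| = |(0 8)(10 11 12)| = 6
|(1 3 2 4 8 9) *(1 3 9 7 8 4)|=|(1 9 3 2)(7 8)|=4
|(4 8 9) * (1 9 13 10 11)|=7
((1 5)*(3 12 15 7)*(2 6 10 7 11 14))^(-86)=(2 3 14 7 11 10 15 6 12)=[0, 1, 3, 14, 4, 5, 12, 11, 8, 9, 15, 10, 2, 13, 7, 6]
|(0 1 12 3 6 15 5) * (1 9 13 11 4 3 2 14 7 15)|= 14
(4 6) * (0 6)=(0 6 4)=[6, 1, 2, 3, 0, 5, 4]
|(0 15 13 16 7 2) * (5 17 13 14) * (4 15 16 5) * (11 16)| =15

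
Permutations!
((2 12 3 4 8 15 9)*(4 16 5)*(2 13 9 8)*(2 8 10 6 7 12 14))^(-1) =(2 14)(3 12 7 6 10 15 8 4 5 16)(9 13) =[0, 1, 14, 12, 5, 16, 10, 6, 4, 13, 15, 11, 7, 9, 2, 8, 3]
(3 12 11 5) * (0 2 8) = (0 2 8)(3 12 11 5) = [2, 1, 8, 12, 4, 3, 6, 7, 0, 9, 10, 5, 11]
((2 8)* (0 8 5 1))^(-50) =[0, 1, 2, 3, 4, 5, 6, 7, 8] =(8)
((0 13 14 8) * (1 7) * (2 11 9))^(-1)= [8, 7, 9, 3, 4, 5, 6, 1, 14, 11, 10, 2, 12, 0, 13]= (0 8 14 13)(1 7)(2 9 11)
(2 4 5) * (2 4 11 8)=(2 11 8)(4 5)=[0, 1, 11, 3, 5, 4, 6, 7, 2, 9, 10, 8]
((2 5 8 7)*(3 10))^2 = [0, 1, 8, 3, 4, 7, 6, 5, 2, 9, 10] = (10)(2 8)(5 7)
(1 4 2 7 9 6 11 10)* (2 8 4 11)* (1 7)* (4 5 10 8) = (1 11 8 5 10 7 9 6 2) = [0, 11, 1, 3, 4, 10, 2, 9, 5, 6, 7, 8]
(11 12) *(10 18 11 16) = (10 18 11 12 16) = [0, 1, 2, 3, 4, 5, 6, 7, 8, 9, 18, 12, 16, 13, 14, 15, 10, 17, 11]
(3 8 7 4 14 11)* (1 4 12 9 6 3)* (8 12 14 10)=[0, 4, 2, 12, 10, 5, 3, 14, 7, 6, 8, 1, 9, 13, 11]=(1 4 10 8 7 14 11)(3 12 9 6)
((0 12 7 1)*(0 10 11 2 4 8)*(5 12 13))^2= (0 5 7 10 2 8 13 12 1 11 4)= [5, 11, 8, 3, 0, 7, 6, 10, 13, 9, 2, 4, 1, 12]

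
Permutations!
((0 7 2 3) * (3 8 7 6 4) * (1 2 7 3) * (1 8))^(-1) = (0 3 8 4 6)(1 2) = [3, 2, 1, 8, 6, 5, 0, 7, 4]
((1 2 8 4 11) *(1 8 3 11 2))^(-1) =[0, 1, 4, 2, 8, 5, 6, 7, 11, 9, 10, 3] =(2 4 8 11 3)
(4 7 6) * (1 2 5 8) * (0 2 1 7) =(0 2 5 8 7 6 4) =[2, 1, 5, 3, 0, 8, 4, 6, 7]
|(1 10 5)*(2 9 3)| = |(1 10 5)(2 9 3)| = 3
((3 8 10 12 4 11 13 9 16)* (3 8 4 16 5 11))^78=(5 13)(8 12)(9 11)(10 16)=[0, 1, 2, 3, 4, 13, 6, 7, 12, 11, 16, 9, 8, 5, 14, 15, 10]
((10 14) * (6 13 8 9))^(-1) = [0, 1, 2, 3, 4, 5, 9, 7, 13, 8, 14, 11, 12, 6, 10] = (6 9 8 13)(10 14)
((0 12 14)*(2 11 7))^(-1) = (0 14 12)(2 7 11) = [14, 1, 7, 3, 4, 5, 6, 11, 8, 9, 10, 2, 0, 13, 12]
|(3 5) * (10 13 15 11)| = 4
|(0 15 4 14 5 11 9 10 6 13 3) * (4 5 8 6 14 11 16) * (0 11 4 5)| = 8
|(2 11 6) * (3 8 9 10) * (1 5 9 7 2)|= |(1 5 9 10 3 8 7 2 11 6)|= 10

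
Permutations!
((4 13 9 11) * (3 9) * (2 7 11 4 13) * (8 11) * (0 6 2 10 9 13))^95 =(0 11 8 7 2 6)(3 13)(4 9 10) =[11, 1, 6, 13, 9, 5, 0, 2, 7, 10, 4, 8, 12, 3]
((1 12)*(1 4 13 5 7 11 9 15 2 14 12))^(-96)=(2 13 9 12 7)(4 11 14 5 15)=[0, 1, 13, 3, 11, 15, 6, 2, 8, 12, 10, 14, 7, 9, 5, 4]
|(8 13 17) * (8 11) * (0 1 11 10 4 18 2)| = |(0 1 11 8 13 17 10 4 18 2)| = 10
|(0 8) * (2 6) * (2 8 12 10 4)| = |(0 12 10 4 2 6 8)| = 7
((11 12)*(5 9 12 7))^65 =(12) =[0, 1, 2, 3, 4, 5, 6, 7, 8, 9, 10, 11, 12]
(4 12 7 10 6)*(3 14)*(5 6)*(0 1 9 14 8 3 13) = (0 1 9 14 13)(3 8)(4 12 7 10 5 6) = [1, 9, 2, 8, 12, 6, 4, 10, 3, 14, 5, 11, 7, 0, 13]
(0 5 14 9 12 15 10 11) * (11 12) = (0 5 14 9 11)(10 12 15) = [5, 1, 2, 3, 4, 14, 6, 7, 8, 11, 12, 0, 15, 13, 9, 10]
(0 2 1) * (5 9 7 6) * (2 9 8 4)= (0 9 7 6 5 8 4 2 1)= [9, 0, 1, 3, 2, 8, 5, 6, 4, 7]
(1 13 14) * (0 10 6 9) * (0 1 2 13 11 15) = (0 10 6 9 1 11 15)(2 13 14) = [10, 11, 13, 3, 4, 5, 9, 7, 8, 1, 6, 15, 12, 14, 2, 0]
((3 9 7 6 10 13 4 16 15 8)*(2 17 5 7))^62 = (2 8 4 6 17 3 16 10 5 9 15 13 7) = [0, 1, 8, 16, 6, 9, 17, 2, 4, 15, 5, 11, 12, 7, 14, 13, 10, 3]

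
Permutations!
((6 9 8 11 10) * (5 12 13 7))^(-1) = (5 7 13 12)(6 10 11 8 9) = [0, 1, 2, 3, 4, 7, 10, 13, 9, 6, 11, 8, 5, 12]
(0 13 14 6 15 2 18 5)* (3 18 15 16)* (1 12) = (0 13 14 6 16 3 18 5)(1 12)(2 15) = [13, 12, 15, 18, 4, 0, 16, 7, 8, 9, 10, 11, 1, 14, 6, 2, 3, 17, 5]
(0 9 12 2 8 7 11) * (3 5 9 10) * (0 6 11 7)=(0 10 3 5 9 12 2 8)(6 11)=[10, 1, 8, 5, 4, 9, 11, 7, 0, 12, 3, 6, 2]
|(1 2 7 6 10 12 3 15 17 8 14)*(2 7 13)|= 10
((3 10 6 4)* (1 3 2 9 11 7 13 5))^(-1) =(1 5 13 7 11 9 2 4 6 10 3) =[0, 5, 4, 1, 6, 13, 10, 11, 8, 2, 3, 9, 12, 7]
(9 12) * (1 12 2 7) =(1 12 9 2 7) =[0, 12, 7, 3, 4, 5, 6, 1, 8, 2, 10, 11, 9]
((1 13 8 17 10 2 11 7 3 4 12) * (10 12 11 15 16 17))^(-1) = [0, 12, 10, 7, 3, 5, 6, 11, 13, 9, 8, 4, 17, 1, 14, 2, 15, 16] = (1 12 17 16 15 2 10 8 13)(3 7 11 4)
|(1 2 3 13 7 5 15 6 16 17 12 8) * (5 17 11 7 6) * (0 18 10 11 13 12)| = |(0 18 10 11 7 17)(1 2 3 12 8)(5 15)(6 16 13)| = 30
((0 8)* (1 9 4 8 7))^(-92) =[4, 0, 2, 3, 1, 5, 6, 8, 9, 7] =(0 4 1)(7 8 9)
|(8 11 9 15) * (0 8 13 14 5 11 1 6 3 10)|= |(0 8 1 6 3 10)(5 11 9 15 13 14)|= 6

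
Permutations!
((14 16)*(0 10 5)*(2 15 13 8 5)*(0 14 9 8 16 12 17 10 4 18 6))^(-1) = [6, 1, 10, 3, 0, 8, 18, 7, 9, 16, 17, 11, 14, 15, 5, 2, 13, 12, 4] = (0 6 18 4)(2 10 17 12 14 5 8 9 16 13 15)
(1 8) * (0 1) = (0 1 8) = [1, 8, 2, 3, 4, 5, 6, 7, 0]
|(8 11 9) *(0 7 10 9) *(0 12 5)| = 8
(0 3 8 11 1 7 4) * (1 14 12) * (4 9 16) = (0 3 8 11 14 12 1 7 9 16 4) = [3, 7, 2, 8, 0, 5, 6, 9, 11, 16, 10, 14, 1, 13, 12, 15, 4]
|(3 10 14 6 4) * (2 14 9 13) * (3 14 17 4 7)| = |(2 17 4 14 6 7 3 10 9 13)| = 10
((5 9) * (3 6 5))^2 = [0, 1, 2, 5, 4, 3, 9, 7, 8, 6] = (3 5)(6 9)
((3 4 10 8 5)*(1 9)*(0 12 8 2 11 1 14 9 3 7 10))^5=(0 10 4 7 3 5 1 8 11 12 2)(9 14)=[10, 8, 0, 5, 7, 1, 6, 3, 11, 14, 4, 12, 2, 13, 9]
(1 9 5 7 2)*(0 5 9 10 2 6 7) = (0 5)(1 10 2)(6 7) = [5, 10, 1, 3, 4, 0, 7, 6, 8, 9, 2]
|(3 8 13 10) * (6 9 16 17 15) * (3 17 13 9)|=|(3 8 9 16 13 10 17 15 6)|=9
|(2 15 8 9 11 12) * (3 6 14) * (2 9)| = |(2 15 8)(3 6 14)(9 11 12)| = 3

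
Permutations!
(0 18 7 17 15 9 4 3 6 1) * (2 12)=(0 18 7 17 15 9 4 3 6 1)(2 12)=[18, 0, 12, 6, 3, 5, 1, 17, 8, 4, 10, 11, 2, 13, 14, 9, 16, 15, 7]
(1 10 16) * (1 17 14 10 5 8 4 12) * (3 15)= [0, 5, 2, 15, 12, 8, 6, 7, 4, 9, 16, 11, 1, 13, 10, 3, 17, 14]= (1 5 8 4 12)(3 15)(10 16 17 14)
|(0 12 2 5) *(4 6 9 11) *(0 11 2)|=6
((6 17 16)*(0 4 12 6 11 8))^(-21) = [6, 1, 2, 3, 17, 5, 11, 7, 12, 9, 10, 4, 16, 13, 14, 15, 0, 8] = (0 6 11 4 17 8 12 16)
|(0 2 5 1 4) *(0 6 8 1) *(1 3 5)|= |(0 2 1 4 6 8 3 5)|= 8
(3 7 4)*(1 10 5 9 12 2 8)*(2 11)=(1 10 5 9 12 11 2 8)(3 7 4)=[0, 10, 8, 7, 3, 9, 6, 4, 1, 12, 5, 2, 11]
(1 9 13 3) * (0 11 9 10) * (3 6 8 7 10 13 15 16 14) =(0 11 9 15 16 14 3 1 13 6 8 7 10) =[11, 13, 2, 1, 4, 5, 8, 10, 7, 15, 0, 9, 12, 6, 3, 16, 14]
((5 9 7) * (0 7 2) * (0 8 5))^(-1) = (0 7)(2 9 5 8) = [7, 1, 9, 3, 4, 8, 6, 0, 2, 5]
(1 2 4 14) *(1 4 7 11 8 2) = (2 7 11 8)(4 14) = [0, 1, 7, 3, 14, 5, 6, 11, 2, 9, 10, 8, 12, 13, 4]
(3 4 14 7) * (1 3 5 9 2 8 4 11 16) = [0, 3, 8, 11, 14, 9, 6, 5, 4, 2, 10, 16, 12, 13, 7, 15, 1] = (1 3 11 16)(2 8 4 14 7 5 9)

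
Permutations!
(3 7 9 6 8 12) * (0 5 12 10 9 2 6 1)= (0 5 12 3 7 2 6 8 10 9 1)= [5, 0, 6, 7, 4, 12, 8, 2, 10, 1, 9, 11, 3]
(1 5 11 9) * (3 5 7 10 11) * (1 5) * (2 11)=(1 7 10 2 11 9 5 3)=[0, 7, 11, 1, 4, 3, 6, 10, 8, 5, 2, 9]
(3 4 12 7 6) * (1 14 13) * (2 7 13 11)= (1 14 11 2 7 6 3 4 12 13)= [0, 14, 7, 4, 12, 5, 3, 6, 8, 9, 10, 2, 13, 1, 11]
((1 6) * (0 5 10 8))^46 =(0 10)(5 8) =[10, 1, 2, 3, 4, 8, 6, 7, 5, 9, 0]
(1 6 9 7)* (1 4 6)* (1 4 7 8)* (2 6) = (1 4 2 6 9 8) = [0, 4, 6, 3, 2, 5, 9, 7, 1, 8]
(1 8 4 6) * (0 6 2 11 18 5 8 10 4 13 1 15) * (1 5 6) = [1, 10, 11, 3, 2, 8, 15, 7, 13, 9, 4, 18, 12, 5, 14, 0, 16, 17, 6] = (0 1 10 4 2 11 18 6 15)(5 8 13)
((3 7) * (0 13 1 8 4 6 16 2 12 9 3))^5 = (0 6 3 8 12 13 16 7 4 9 1 2) = [6, 2, 0, 8, 9, 5, 3, 4, 12, 1, 10, 11, 13, 16, 14, 15, 7]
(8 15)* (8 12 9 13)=[0, 1, 2, 3, 4, 5, 6, 7, 15, 13, 10, 11, 9, 8, 14, 12]=(8 15 12 9 13)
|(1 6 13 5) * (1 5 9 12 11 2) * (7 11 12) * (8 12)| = |(1 6 13 9 7 11 2)(8 12)| = 14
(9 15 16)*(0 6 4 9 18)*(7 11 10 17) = (0 6 4 9 15 16 18)(7 11 10 17) = [6, 1, 2, 3, 9, 5, 4, 11, 8, 15, 17, 10, 12, 13, 14, 16, 18, 7, 0]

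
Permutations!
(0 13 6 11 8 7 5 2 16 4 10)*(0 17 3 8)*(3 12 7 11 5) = (0 13 6 5 2 16 4 10 17 12 7 3 8 11) = [13, 1, 16, 8, 10, 2, 5, 3, 11, 9, 17, 0, 7, 6, 14, 15, 4, 12]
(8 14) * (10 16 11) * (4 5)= (4 5)(8 14)(10 16 11)= [0, 1, 2, 3, 5, 4, 6, 7, 14, 9, 16, 10, 12, 13, 8, 15, 11]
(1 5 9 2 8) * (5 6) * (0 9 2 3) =[9, 6, 8, 0, 4, 2, 5, 7, 1, 3] =(0 9 3)(1 6 5 2 8)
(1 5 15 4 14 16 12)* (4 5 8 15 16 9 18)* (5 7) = (1 8 15 7 5 16 12)(4 14 9 18) = [0, 8, 2, 3, 14, 16, 6, 5, 15, 18, 10, 11, 1, 13, 9, 7, 12, 17, 4]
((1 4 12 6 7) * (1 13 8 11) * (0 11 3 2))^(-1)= (0 2 3 8 13 7 6 12 4 1 11)= [2, 11, 3, 8, 1, 5, 12, 6, 13, 9, 10, 0, 4, 7]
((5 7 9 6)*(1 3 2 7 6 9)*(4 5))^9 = (9)(1 3 2 7) = [0, 3, 7, 2, 4, 5, 6, 1, 8, 9]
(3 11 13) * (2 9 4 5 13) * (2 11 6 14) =(2 9 4 5 13 3 6 14) =[0, 1, 9, 6, 5, 13, 14, 7, 8, 4, 10, 11, 12, 3, 2]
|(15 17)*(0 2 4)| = |(0 2 4)(15 17)| = 6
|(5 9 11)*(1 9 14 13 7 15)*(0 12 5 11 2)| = 10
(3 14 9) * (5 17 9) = (3 14 5 17 9) = [0, 1, 2, 14, 4, 17, 6, 7, 8, 3, 10, 11, 12, 13, 5, 15, 16, 9]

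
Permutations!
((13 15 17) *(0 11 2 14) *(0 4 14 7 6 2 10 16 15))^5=[17, 1, 6, 3, 14, 5, 7, 2, 8, 9, 0, 13, 12, 15, 4, 10, 11, 16]=(0 17 16 11 13 15 10)(2 6 7)(4 14)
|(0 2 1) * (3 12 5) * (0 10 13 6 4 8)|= 24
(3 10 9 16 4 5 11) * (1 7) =(1 7)(3 10 9 16 4 5 11) =[0, 7, 2, 10, 5, 11, 6, 1, 8, 16, 9, 3, 12, 13, 14, 15, 4]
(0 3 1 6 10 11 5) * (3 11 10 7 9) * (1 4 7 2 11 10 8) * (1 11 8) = (0 10 1 6 2 8 11 5)(3 4 7 9) = [10, 6, 8, 4, 7, 0, 2, 9, 11, 3, 1, 5]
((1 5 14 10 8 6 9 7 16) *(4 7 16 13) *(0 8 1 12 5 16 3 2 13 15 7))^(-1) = [4, 10, 3, 9, 13, 12, 8, 15, 0, 6, 14, 11, 16, 2, 5, 7, 1] = (0 4 13 2 3 9 6 8)(1 10 14 5 12 16)(7 15)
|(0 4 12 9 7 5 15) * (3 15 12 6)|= 20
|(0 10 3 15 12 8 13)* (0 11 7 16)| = |(0 10 3 15 12 8 13 11 7 16)| = 10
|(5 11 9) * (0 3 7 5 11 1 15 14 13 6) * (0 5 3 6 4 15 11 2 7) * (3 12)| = |(0 6 5 1 11 9 2 7 12 3)(4 15 14 13)| = 20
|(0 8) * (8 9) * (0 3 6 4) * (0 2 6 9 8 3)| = |(0 8)(2 6 4)(3 9)| = 6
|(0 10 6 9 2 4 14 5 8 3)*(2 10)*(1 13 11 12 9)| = 7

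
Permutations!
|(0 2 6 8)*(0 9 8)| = |(0 2 6)(8 9)| = 6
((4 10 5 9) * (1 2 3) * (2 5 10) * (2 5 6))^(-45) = [0, 3, 6, 2, 4, 5, 1, 7, 8, 9, 10] = (10)(1 3 2 6)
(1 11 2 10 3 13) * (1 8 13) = [0, 11, 10, 1, 4, 5, 6, 7, 13, 9, 3, 2, 12, 8] = (1 11 2 10 3)(8 13)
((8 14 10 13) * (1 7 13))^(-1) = (1 10 14 8 13 7) = [0, 10, 2, 3, 4, 5, 6, 1, 13, 9, 14, 11, 12, 7, 8]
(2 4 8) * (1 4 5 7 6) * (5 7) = (1 4 8 2 7 6) = [0, 4, 7, 3, 8, 5, 1, 6, 2]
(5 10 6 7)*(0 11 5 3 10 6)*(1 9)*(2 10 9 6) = (0 11 5 2 10)(1 6 7 3 9) = [11, 6, 10, 9, 4, 2, 7, 3, 8, 1, 0, 5]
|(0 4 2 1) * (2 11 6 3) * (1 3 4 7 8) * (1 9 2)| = |(0 7 8 9 2 3 1)(4 11 6)| = 21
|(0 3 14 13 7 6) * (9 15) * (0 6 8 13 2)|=|(0 3 14 2)(7 8 13)(9 15)|=12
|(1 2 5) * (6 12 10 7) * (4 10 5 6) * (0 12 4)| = |(0 12 5 1 2 6 4 10 7)| = 9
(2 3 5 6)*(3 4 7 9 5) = (2 4 7 9 5 6) = [0, 1, 4, 3, 7, 6, 2, 9, 8, 5]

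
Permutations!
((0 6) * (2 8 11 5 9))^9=(0 6)(2 9 5 11 8)=[6, 1, 9, 3, 4, 11, 0, 7, 2, 5, 10, 8]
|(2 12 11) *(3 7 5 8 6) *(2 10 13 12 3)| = |(2 3 7 5 8 6)(10 13 12 11)| = 12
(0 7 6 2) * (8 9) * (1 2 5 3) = (0 7 6 5 3 1 2)(8 9) = [7, 2, 0, 1, 4, 3, 5, 6, 9, 8]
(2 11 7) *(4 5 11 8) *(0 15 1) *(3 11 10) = (0 15 1)(2 8 4 5 10 3 11 7) = [15, 0, 8, 11, 5, 10, 6, 2, 4, 9, 3, 7, 12, 13, 14, 1]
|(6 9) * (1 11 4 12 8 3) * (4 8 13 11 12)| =|(1 12 13 11 8 3)(6 9)| =6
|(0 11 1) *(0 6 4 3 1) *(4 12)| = 10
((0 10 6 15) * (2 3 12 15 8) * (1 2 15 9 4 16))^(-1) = (0 15 8 6 10)(1 16 4 9 12 3 2) = [15, 16, 1, 2, 9, 5, 10, 7, 6, 12, 0, 11, 3, 13, 14, 8, 4]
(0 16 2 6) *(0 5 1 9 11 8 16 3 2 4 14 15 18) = (0 3 2 6 5 1 9 11 8 16 4 14 15 18) = [3, 9, 6, 2, 14, 1, 5, 7, 16, 11, 10, 8, 12, 13, 15, 18, 4, 17, 0]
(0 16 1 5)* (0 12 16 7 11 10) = (0 7 11 10)(1 5 12 16) = [7, 5, 2, 3, 4, 12, 6, 11, 8, 9, 0, 10, 16, 13, 14, 15, 1]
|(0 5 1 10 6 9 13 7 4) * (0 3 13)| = |(0 5 1 10 6 9)(3 13 7 4)| = 12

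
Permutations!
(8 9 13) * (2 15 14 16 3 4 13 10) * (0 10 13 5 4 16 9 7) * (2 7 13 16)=[10, 1, 15, 2, 5, 4, 6, 0, 13, 16, 7, 11, 12, 8, 9, 14, 3]=(0 10 7)(2 15 14 9 16 3)(4 5)(8 13)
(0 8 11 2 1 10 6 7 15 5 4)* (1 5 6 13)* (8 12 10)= (0 12 10 13 1 8 11 2 5 4)(6 7 15)= [12, 8, 5, 3, 0, 4, 7, 15, 11, 9, 13, 2, 10, 1, 14, 6]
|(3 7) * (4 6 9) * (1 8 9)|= |(1 8 9 4 6)(3 7)|= 10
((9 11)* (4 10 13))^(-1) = (4 13 10)(9 11) = [0, 1, 2, 3, 13, 5, 6, 7, 8, 11, 4, 9, 12, 10]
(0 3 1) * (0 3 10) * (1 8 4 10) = (0 1 3 8 4 10) = [1, 3, 2, 8, 10, 5, 6, 7, 4, 9, 0]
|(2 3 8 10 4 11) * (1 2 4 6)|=6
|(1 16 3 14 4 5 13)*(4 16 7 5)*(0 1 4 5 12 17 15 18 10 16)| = |(0 1 7 12 17 15 18 10 16 3 14)(4 5 13)| = 33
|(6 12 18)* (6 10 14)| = |(6 12 18 10 14)| = 5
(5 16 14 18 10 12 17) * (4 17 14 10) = (4 17 5 16 10 12 14 18) = [0, 1, 2, 3, 17, 16, 6, 7, 8, 9, 12, 11, 14, 13, 18, 15, 10, 5, 4]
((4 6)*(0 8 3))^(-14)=(0 8 3)=[8, 1, 2, 0, 4, 5, 6, 7, 3]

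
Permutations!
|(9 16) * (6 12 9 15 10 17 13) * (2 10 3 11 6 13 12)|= 10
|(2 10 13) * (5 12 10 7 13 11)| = |(2 7 13)(5 12 10 11)| = 12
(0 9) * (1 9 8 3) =[8, 9, 2, 1, 4, 5, 6, 7, 3, 0] =(0 8 3 1 9)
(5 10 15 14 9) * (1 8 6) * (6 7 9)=(1 8 7 9 5 10 15 14 6)=[0, 8, 2, 3, 4, 10, 1, 9, 7, 5, 15, 11, 12, 13, 6, 14]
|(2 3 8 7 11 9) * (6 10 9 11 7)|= 6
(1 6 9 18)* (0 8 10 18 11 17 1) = (0 8 10 18)(1 6 9 11 17) = [8, 6, 2, 3, 4, 5, 9, 7, 10, 11, 18, 17, 12, 13, 14, 15, 16, 1, 0]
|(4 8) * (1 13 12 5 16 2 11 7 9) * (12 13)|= |(1 12 5 16 2 11 7 9)(4 8)|= 8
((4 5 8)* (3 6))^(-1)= (3 6)(4 8 5)= [0, 1, 2, 6, 8, 4, 3, 7, 5]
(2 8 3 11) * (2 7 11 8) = [0, 1, 2, 8, 4, 5, 6, 11, 3, 9, 10, 7] = (3 8)(7 11)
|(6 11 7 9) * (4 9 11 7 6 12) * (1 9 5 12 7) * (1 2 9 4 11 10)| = 10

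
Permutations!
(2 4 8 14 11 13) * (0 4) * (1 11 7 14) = (0 4 8 1 11 13 2)(7 14) = [4, 11, 0, 3, 8, 5, 6, 14, 1, 9, 10, 13, 12, 2, 7]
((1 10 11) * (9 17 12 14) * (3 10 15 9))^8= (1 11 10 3 14 12 17 9 15)= [0, 11, 2, 14, 4, 5, 6, 7, 8, 15, 3, 10, 17, 13, 12, 1, 16, 9]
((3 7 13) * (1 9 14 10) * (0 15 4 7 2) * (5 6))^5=(0 3 7 15 2 13 4)(1 9 14 10)(5 6)=[3, 9, 13, 7, 0, 6, 5, 15, 8, 14, 1, 11, 12, 4, 10, 2]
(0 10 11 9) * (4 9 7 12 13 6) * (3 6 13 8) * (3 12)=(13)(0 10 11 7 3 6 4 9)(8 12)=[10, 1, 2, 6, 9, 5, 4, 3, 12, 0, 11, 7, 8, 13]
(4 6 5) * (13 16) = [0, 1, 2, 3, 6, 4, 5, 7, 8, 9, 10, 11, 12, 16, 14, 15, 13] = (4 6 5)(13 16)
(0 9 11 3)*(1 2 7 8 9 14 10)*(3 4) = (0 14 10 1 2 7 8 9 11 4 3) = [14, 2, 7, 0, 3, 5, 6, 8, 9, 11, 1, 4, 12, 13, 10]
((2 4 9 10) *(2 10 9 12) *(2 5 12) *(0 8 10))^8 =[10, 1, 2, 3, 4, 5, 6, 7, 0, 9, 8, 11, 12] =(12)(0 10 8)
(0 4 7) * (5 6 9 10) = (0 4 7)(5 6 9 10) = [4, 1, 2, 3, 7, 6, 9, 0, 8, 10, 5]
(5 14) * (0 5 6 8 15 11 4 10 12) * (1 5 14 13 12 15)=(0 14 6 8 1 5 13 12)(4 10 15 11)=[14, 5, 2, 3, 10, 13, 8, 7, 1, 9, 15, 4, 0, 12, 6, 11]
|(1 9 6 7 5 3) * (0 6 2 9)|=6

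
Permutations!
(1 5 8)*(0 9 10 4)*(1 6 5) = [9, 1, 2, 3, 0, 8, 5, 7, 6, 10, 4] = (0 9 10 4)(5 8 6)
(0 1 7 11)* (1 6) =[6, 7, 2, 3, 4, 5, 1, 11, 8, 9, 10, 0] =(0 6 1 7 11)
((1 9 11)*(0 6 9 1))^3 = (0 11 9 6) = [11, 1, 2, 3, 4, 5, 0, 7, 8, 6, 10, 9]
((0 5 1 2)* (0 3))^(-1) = (0 3 2 1 5) = [3, 5, 1, 2, 4, 0]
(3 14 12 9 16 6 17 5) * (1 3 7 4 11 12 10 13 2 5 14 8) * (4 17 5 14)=(1 3 8)(2 14 10 13)(4 11 12 9 16 6 5 7 17)=[0, 3, 14, 8, 11, 7, 5, 17, 1, 16, 13, 12, 9, 2, 10, 15, 6, 4]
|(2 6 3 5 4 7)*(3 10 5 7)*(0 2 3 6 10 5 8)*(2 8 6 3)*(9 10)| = |(0 8)(2 9 10 6 5 4 3 7)| = 8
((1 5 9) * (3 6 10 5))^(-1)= (1 9 5 10 6 3)= [0, 9, 2, 1, 4, 10, 3, 7, 8, 5, 6]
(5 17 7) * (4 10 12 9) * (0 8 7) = [8, 1, 2, 3, 10, 17, 6, 5, 7, 4, 12, 11, 9, 13, 14, 15, 16, 0] = (0 8 7 5 17)(4 10 12 9)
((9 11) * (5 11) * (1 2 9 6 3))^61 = (1 6 5 2 3 11 9) = [0, 6, 3, 11, 4, 2, 5, 7, 8, 1, 10, 9]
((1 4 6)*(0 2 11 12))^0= (12)= [0, 1, 2, 3, 4, 5, 6, 7, 8, 9, 10, 11, 12]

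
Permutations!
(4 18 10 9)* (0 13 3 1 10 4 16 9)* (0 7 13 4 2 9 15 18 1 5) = (0 4 1 10 7 13 3 5)(2 9 16 15 18) = [4, 10, 9, 5, 1, 0, 6, 13, 8, 16, 7, 11, 12, 3, 14, 18, 15, 17, 2]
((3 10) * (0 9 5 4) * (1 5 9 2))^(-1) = (0 4 5 1 2)(3 10) = [4, 2, 0, 10, 5, 1, 6, 7, 8, 9, 3]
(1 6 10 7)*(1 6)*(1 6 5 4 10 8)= (1 6 8)(4 10 7 5)= [0, 6, 2, 3, 10, 4, 8, 5, 1, 9, 7]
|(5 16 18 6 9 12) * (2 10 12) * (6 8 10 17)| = |(2 17 6 9)(5 16 18 8 10 12)| = 12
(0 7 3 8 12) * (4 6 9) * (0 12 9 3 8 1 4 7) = (12)(1 4 6 3)(7 8 9) = [0, 4, 2, 1, 6, 5, 3, 8, 9, 7, 10, 11, 12]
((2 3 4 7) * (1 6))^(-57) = [0, 6, 7, 2, 3, 5, 1, 4] = (1 6)(2 7 4 3)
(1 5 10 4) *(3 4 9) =(1 5 10 9 3 4) =[0, 5, 2, 4, 1, 10, 6, 7, 8, 3, 9]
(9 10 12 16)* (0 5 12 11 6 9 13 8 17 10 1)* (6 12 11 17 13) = [5, 0, 2, 3, 4, 11, 9, 7, 13, 1, 17, 12, 16, 8, 14, 15, 6, 10] = (0 5 11 12 16 6 9 1)(8 13)(10 17)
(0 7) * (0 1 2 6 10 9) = [7, 2, 6, 3, 4, 5, 10, 1, 8, 0, 9] = (0 7 1 2 6 10 9)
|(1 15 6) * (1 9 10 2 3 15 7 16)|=|(1 7 16)(2 3 15 6 9 10)|=6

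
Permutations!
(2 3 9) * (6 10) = [0, 1, 3, 9, 4, 5, 10, 7, 8, 2, 6] = (2 3 9)(6 10)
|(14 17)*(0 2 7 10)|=4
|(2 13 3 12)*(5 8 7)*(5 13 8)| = 6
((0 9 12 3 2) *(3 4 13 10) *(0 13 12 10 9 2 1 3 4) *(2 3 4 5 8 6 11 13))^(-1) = (0 12 4 1 3)(5 10 9 13 11 6 8) = [12, 3, 2, 0, 1, 10, 8, 7, 5, 13, 9, 6, 4, 11]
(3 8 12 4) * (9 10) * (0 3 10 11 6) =[3, 1, 2, 8, 10, 5, 0, 7, 12, 11, 9, 6, 4] =(0 3 8 12 4 10 9 11 6)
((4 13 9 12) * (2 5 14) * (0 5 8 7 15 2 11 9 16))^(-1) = (0 16 13 4 12 9 11 14 5)(2 15 7 8) = [16, 1, 15, 3, 12, 0, 6, 8, 2, 11, 10, 14, 9, 4, 5, 7, 13]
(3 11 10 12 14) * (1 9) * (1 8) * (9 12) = (1 12 14 3 11 10 9 8) = [0, 12, 2, 11, 4, 5, 6, 7, 1, 8, 9, 10, 14, 13, 3]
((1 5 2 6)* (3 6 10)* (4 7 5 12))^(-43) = (1 4 5 10 6 12 7 2 3) = [0, 4, 3, 1, 5, 10, 12, 2, 8, 9, 6, 11, 7]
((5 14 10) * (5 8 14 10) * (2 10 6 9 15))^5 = (2 6 8 15 5 10 9 14) = [0, 1, 6, 3, 4, 10, 8, 7, 15, 14, 9, 11, 12, 13, 2, 5]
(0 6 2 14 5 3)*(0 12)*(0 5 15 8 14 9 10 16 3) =[6, 1, 9, 12, 4, 0, 2, 7, 14, 10, 16, 11, 5, 13, 15, 8, 3] =(0 6 2 9 10 16 3 12 5)(8 14 15)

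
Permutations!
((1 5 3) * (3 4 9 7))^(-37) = (1 3 7 9 4 5) = [0, 3, 2, 7, 5, 1, 6, 9, 8, 4]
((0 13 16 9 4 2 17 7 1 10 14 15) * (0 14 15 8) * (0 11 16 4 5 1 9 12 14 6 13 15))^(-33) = [13, 15, 9, 3, 7, 0, 2, 1, 16, 10, 6, 12, 8, 17, 11, 4, 14, 5] = (0 13 17 5)(1 15 4 7)(2 9 10 6)(8 16 14 11 12)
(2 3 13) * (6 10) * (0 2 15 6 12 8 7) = (0 2 3 13 15 6 10 12 8 7) = [2, 1, 3, 13, 4, 5, 10, 0, 7, 9, 12, 11, 8, 15, 14, 6]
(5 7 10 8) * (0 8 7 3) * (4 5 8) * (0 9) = [4, 1, 2, 9, 5, 3, 6, 10, 8, 0, 7] = (0 4 5 3 9)(7 10)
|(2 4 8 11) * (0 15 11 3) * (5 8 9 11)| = 20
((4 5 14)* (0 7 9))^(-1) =[9, 1, 2, 3, 14, 4, 6, 0, 8, 7, 10, 11, 12, 13, 5] =(0 9 7)(4 14 5)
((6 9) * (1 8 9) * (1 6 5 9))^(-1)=(1 8)(5 9)=[0, 8, 2, 3, 4, 9, 6, 7, 1, 5]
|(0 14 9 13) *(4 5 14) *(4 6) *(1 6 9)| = |(0 9 13)(1 6 4 5 14)| = 15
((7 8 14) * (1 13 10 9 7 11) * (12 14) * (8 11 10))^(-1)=[0, 11, 2, 3, 4, 5, 6, 9, 13, 10, 14, 7, 8, 1, 12]=(1 11 7 9 10 14 12 8 13)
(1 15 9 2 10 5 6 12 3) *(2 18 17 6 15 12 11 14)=(1 12 3)(2 10 5 15 9 18 17 6 11 14)=[0, 12, 10, 1, 4, 15, 11, 7, 8, 18, 5, 14, 3, 13, 2, 9, 16, 6, 17]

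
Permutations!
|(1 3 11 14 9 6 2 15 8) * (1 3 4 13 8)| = |(1 4 13 8 3 11 14 9 6 2 15)| = 11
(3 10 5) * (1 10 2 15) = (1 10 5 3 2 15) = [0, 10, 15, 2, 4, 3, 6, 7, 8, 9, 5, 11, 12, 13, 14, 1]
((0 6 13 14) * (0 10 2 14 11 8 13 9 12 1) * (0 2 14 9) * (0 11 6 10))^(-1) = (0 14 10)(1 12 9 2)(6 13 8 11) = [14, 12, 1, 3, 4, 5, 13, 7, 11, 2, 0, 6, 9, 8, 10]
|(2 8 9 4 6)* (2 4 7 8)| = 6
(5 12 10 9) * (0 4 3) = (0 4 3)(5 12 10 9) = [4, 1, 2, 0, 3, 12, 6, 7, 8, 5, 9, 11, 10]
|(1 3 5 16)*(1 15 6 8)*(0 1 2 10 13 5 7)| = 8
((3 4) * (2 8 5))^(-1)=[0, 1, 5, 4, 3, 8, 6, 7, 2]=(2 5 8)(3 4)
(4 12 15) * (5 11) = (4 12 15)(5 11) = [0, 1, 2, 3, 12, 11, 6, 7, 8, 9, 10, 5, 15, 13, 14, 4]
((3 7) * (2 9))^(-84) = (9) = [0, 1, 2, 3, 4, 5, 6, 7, 8, 9]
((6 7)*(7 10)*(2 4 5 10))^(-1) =[0, 1, 6, 3, 2, 4, 7, 10, 8, 9, 5] =(2 6 7 10 5 4)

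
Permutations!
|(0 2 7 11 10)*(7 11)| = 4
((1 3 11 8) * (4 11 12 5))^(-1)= [0, 8, 2, 1, 5, 12, 6, 7, 11, 9, 10, 4, 3]= (1 8 11 4 5 12 3)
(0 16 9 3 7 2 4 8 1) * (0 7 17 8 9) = (0 16)(1 7 2 4 9 3 17 8) = [16, 7, 4, 17, 9, 5, 6, 2, 1, 3, 10, 11, 12, 13, 14, 15, 0, 8]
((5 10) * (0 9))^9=(0 9)(5 10)=[9, 1, 2, 3, 4, 10, 6, 7, 8, 0, 5]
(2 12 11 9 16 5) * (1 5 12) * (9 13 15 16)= (1 5 2)(11 13 15 16 12)= [0, 5, 1, 3, 4, 2, 6, 7, 8, 9, 10, 13, 11, 15, 14, 16, 12]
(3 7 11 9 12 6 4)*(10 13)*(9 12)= (3 7 11 12 6 4)(10 13)= [0, 1, 2, 7, 3, 5, 4, 11, 8, 9, 13, 12, 6, 10]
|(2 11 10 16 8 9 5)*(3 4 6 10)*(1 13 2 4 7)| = |(1 13 2 11 3 7)(4 6 10 16 8 9 5)| = 42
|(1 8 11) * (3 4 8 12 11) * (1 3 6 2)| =8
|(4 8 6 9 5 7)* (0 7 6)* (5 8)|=7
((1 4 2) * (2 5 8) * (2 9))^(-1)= (1 2 9 8 5 4)= [0, 2, 9, 3, 1, 4, 6, 7, 5, 8]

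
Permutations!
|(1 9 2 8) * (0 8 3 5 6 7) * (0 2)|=20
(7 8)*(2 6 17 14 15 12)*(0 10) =(0 10)(2 6 17 14 15 12)(7 8) =[10, 1, 6, 3, 4, 5, 17, 8, 7, 9, 0, 11, 2, 13, 15, 12, 16, 14]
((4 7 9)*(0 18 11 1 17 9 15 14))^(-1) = (0 14 15 7 4 9 17 1 11 18) = [14, 11, 2, 3, 9, 5, 6, 4, 8, 17, 10, 18, 12, 13, 15, 7, 16, 1, 0]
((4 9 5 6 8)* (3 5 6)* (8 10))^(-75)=(10)(3 5)=[0, 1, 2, 5, 4, 3, 6, 7, 8, 9, 10]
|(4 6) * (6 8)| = |(4 8 6)| = 3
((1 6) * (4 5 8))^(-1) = (1 6)(4 8 5) = [0, 6, 2, 3, 8, 4, 1, 7, 5]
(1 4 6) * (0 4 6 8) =(0 4 8)(1 6) =[4, 6, 2, 3, 8, 5, 1, 7, 0]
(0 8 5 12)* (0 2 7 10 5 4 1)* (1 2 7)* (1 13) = (0 8 4 2 13 1)(5 12 7 10) = [8, 0, 13, 3, 2, 12, 6, 10, 4, 9, 5, 11, 7, 1]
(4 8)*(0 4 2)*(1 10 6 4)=[1, 10, 0, 3, 8, 5, 4, 7, 2, 9, 6]=(0 1 10 6 4 8 2)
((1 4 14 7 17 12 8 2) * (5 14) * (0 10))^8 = (1 2 8 12 17 7 14 5 4) = [0, 2, 8, 3, 1, 4, 6, 14, 12, 9, 10, 11, 17, 13, 5, 15, 16, 7]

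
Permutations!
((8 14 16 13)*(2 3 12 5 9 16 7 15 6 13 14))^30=(2 14)(3 7)(5 6)(8 16)(9 13)(12 15)=[0, 1, 14, 7, 4, 6, 5, 3, 16, 13, 10, 11, 15, 9, 2, 12, 8]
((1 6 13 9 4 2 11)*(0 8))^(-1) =(0 8)(1 11 2 4 9 13 6) =[8, 11, 4, 3, 9, 5, 1, 7, 0, 13, 10, 2, 12, 6]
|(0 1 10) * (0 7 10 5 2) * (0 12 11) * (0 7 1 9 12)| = 9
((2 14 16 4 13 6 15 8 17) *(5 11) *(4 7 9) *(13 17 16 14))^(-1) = [0, 1, 17, 3, 9, 11, 13, 16, 15, 7, 10, 5, 12, 2, 14, 6, 8, 4] = (2 17 4 9 7 16 8 15 6 13)(5 11)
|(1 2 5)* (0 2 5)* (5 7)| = 6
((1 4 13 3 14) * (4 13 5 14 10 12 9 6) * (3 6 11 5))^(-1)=(1 14 5 11 9 12 10 3 4 6 13)=[0, 14, 2, 4, 6, 11, 13, 7, 8, 12, 3, 9, 10, 1, 5]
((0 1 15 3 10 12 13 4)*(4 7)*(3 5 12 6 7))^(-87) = (0 1 15 5 12 13 3 10 6 7 4) = [1, 15, 2, 10, 0, 12, 7, 4, 8, 9, 6, 11, 13, 3, 14, 5]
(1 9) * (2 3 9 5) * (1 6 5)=(2 3 9 6 5)=[0, 1, 3, 9, 4, 2, 5, 7, 8, 6]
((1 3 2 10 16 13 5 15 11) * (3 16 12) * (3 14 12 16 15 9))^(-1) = (1 11 15)(2 3 9 5 13 16 10)(12 14) = [0, 11, 3, 9, 4, 13, 6, 7, 8, 5, 2, 15, 14, 16, 12, 1, 10]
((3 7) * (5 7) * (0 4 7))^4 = (0 5 3 7 4) = [5, 1, 2, 7, 0, 3, 6, 4]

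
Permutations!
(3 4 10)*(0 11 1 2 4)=[11, 2, 4, 0, 10, 5, 6, 7, 8, 9, 3, 1]=(0 11 1 2 4 10 3)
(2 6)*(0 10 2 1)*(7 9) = (0 10 2 6 1)(7 9) = [10, 0, 6, 3, 4, 5, 1, 9, 8, 7, 2]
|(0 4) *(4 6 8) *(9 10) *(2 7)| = |(0 6 8 4)(2 7)(9 10)| = 4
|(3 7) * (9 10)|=2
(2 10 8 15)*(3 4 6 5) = (2 10 8 15)(3 4 6 5) = [0, 1, 10, 4, 6, 3, 5, 7, 15, 9, 8, 11, 12, 13, 14, 2]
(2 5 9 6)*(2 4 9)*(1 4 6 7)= (1 4 9 7)(2 5)= [0, 4, 5, 3, 9, 2, 6, 1, 8, 7]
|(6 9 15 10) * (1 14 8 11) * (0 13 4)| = |(0 13 4)(1 14 8 11)(6 9 15 10)| = 12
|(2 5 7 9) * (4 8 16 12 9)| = |(2 5 7 4 8 16 12 9)| = 8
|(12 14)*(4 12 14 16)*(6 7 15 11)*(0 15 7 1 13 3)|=|(0 15 11 6 1 13 3)(4 12 16)|=21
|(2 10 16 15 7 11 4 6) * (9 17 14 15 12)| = |(2 10 16 12 9 17 14 15 7 11 4 6)| = 12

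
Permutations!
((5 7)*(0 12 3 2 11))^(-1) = (0 11 2 3 12)(5 7) = [11, 1, 3, 12, 4, 7, 6, 5, 8, 9, 10, 2, 0]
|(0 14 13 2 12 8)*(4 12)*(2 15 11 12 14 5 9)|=11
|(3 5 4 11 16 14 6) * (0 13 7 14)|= |(0 13 7 14 6 3 5 4 11 16)|= 10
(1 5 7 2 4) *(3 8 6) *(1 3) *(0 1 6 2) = [1, 5, 4, 8, 3, 7, 6, 0, 2] = (0 1 5 7)(2 4 3 8)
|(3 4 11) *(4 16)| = 4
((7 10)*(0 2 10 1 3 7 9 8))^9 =(0 8 9 10 2) =[8, 1, 0, 3, 4, 5, 6, 7, 9, 10, 2]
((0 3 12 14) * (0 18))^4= [18, 1, 2, 0, 4, 5, 6, 7, 8, 9, 10, 11, 3, 13, 12, 15, 16, 17, 14]= (0 18 14 12 3)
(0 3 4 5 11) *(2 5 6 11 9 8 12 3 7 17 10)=[7, 1, 5, 4, 6, 9, 11, 17, 12, 8, 2, 0, 3, 13, 14, 15, 16, 10]=(0 7 17 10 2 5 9 8 12 3 4 6 11)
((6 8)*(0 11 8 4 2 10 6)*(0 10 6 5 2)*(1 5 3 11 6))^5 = (0 4 6)(1 2 5)(3 11 8 10) = [4, 2, 5, 11, 6, 1, 0, 7, 10, 9, 3, 8]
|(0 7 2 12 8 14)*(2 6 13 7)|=15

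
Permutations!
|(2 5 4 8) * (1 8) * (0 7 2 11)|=|(0 7 2 5 4 1 8 11)|=8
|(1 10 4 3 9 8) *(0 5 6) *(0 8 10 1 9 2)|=|(0 5 6 8 9 10 4 3 2)|=9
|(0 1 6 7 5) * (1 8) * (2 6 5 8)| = |(0 2 6 7 8 1 5)| = 7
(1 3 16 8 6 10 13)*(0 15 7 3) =(0 15 7 3 16 8 6 10 13 1) =[15, 0, 2, 16, 4, 5, 10, 3, 6, 9, 13, 11, 12, 1, 14, 7, 8]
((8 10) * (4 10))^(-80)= (4 10 8)= [0, 1, 2, 3, 10, 5, 6, 7, 4, 9, 8]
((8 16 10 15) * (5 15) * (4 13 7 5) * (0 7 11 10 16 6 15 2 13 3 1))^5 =[11, 13, 3, 2, 5, 4, 8, 10, 15, 9, 7, 0, 12, 1, 14, 6, 16] =(16)(0 11)(1 13)(2 3)(4 5)(6 8 15)(7 10)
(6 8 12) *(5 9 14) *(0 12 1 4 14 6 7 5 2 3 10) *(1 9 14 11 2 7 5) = (0 12 5 14 7 1 4 11 2 3 10)(6 8 9) = [12, 4, 3, 10, 11, 14, 8, 1, 9, 6, 0, 2, 5, 13, 7]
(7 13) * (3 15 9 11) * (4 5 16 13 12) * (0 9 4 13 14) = (0 9 11 3 15 4 5 16 14)(7 12 13) = [9, 1, 2, 15, 5, 16, 6, 12, 8, 11, 10, 3, 13, 7, 0, 4, 14]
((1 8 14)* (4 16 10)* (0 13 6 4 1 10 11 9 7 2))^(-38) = (0 7 11 4 13 2 9 16 6)(1 14)(8 10) = [7, 14, 9, 3, 13, 5, 0, 11, 10, 16, 8, 4, 12, 2, 1, 15, 6]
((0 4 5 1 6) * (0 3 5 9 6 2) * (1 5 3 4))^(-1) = (0 2 1)(4 6 9) = [2, 0, 1, 3, 6, 5, 9, 7, 8, 4]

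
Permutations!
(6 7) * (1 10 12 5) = (1 10 12 5)(6 7) = [0, 10, 2, 3, 4, 1, 7, 6, 8, 9, 12, 11, 5]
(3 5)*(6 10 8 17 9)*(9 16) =(3 5)(6 10 8 17 16 9) =[0, 1, 2, 5, 4, 3, 10, 7, 17, 6, 8, 11, 12, 13, 14, 15, 9, 16]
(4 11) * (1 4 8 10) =(1 4 11 8 10) =[0, 4, 2, 3, 11, 5, 6, 7, 10, 9, 1, 8]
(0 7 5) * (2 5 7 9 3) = (0 9 3 2 5) = [9, 1, 5, 2, 4, 0, 6, 7, 8, 3]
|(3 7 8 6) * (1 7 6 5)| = |(1 7 8 5)(3 6)| = 4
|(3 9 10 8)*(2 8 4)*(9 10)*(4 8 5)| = |(2 5 4)(3 10 8)| = 3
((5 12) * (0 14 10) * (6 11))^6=(14)=[0, 1, 2, 3, 4, 5, 6, 7, 8, 9, 10, 11, 12, 13, 14]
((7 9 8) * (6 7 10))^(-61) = (6 10 8 9 7) = [0, 1, 2, 3, 4, 5, 10, 6, 9, 7, 8]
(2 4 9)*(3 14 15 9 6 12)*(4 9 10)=[0, 1, 9, 14, 6, 5, 12, 7, 8, 2, 4, 11, 3, 13, 15, 10]=(2 9)(3 14 15 10 4 6 12)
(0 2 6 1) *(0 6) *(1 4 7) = (0 2)(1 6 4 7) = [2, 6, 0, 3, 7, 5, 4, 1]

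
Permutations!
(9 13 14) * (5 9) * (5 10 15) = [0, 1, 2, 3, 4, 9, 6, 7, 8, 13, 15, 11, 12, 14, 10, 5] = (5 9 13 14 10 15)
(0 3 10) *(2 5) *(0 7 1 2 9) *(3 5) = [5, 2, 3, 10, 4, 9, 6, 1, 8, 0, 7] = (0 5 9)(1 2 3 10 7)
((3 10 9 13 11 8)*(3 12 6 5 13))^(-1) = (3 9 10)(5 6 12 8 11 13) = [0, 1, 2, 9, 4, 6, 12, 7, 11, 10, 3, 13, 8, 5]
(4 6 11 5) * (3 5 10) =(3 5 4 6 11 10) =[0, 1, 2, 5, 6, 4, 11, 7, 8, 9, 3, 10]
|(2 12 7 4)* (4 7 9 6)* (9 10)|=|(2 12 10 9 6 4)|=6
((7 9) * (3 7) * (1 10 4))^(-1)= (1 4 10)(3 9 7)= [0, 4, 2, 9, 10, 5, 6, 3, 8, 7, 1]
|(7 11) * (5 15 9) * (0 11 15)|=6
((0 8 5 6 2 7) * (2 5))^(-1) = (0 7 2 8)(5 6) = [7, 1, 8, 3, 4, 6, 5, 2, 0]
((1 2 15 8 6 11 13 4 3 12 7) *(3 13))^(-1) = (1 7 12 3 11 6 8 15 2)(4 13) = [0, 7, 1, 11, 13, 5, 8, 12, 15, 9, 10, 6, 3, 4, 14, 2]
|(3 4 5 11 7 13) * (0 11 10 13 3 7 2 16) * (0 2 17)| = |(0 11 17)(2 16)(3 4 5 10 13 7)| = 6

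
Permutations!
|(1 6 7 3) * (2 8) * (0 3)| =|(0 3 1 6 7)(2 8)| =10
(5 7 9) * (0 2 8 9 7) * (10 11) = (0 2 8 9 5)(10 11) = [2, 1, 8, 3, 4, 0, 6, 7, 9, 5, 11, 10]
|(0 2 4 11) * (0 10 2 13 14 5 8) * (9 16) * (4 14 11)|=8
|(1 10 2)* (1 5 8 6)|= |(1 10 2 5 8 6)|= 6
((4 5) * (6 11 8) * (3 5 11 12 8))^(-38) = [0, 1, 2, 4, 3, 11, 12, 7, 6, 9, 10, 5, 8] = (3 4)(5 11)(6 12 8)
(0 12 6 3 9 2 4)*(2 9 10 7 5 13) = [12, 1, 4, 10, 0, 13, 3, 5, 8, 9, 7, 11, 6, 2] = (0 12 6 3 10 7 5 13 2 4)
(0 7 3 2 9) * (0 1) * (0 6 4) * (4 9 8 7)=(0 4)(1 6 9)(2 8 7 3)=[4, 6, 8, 2, 0, 5, 9, 3, 7, 1]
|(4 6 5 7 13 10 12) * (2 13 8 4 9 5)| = 10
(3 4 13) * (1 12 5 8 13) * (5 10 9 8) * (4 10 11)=(1 12 11 4)(3 10 9 8 13)=[0, 12, 2, 10, 1, 5, 6, 7, 13, 8, 9, 4, 11, 3]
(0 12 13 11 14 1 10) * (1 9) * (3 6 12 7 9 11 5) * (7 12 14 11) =(0 12 13 5 3 6 14 7 9 1 10) =[12, 10, 2, 6, 4, 3, 14, 9, 8, 1, 0, 11, 13, 5, 7]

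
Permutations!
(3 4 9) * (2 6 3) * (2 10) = (2 6 3 4 9 10) = [0, 1, 6, 4, 9, 5, 3, 7, 8, 10, 2]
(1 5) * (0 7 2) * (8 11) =(0 7 2)(1 5)(8 11) =[7, 5, 0, 3, 4, 1, 6, 2, 11, 9, 10, 8]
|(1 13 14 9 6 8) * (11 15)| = 6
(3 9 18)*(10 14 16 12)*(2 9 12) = (2 9 18 3 12 10 14 16) = [0, 1, 9, 12, 4, 5, 6, 7, 8, 18, 14, 11, 10, 13, 16, 15, 2, 17, 3]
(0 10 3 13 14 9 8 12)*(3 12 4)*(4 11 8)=(0 10 12)(3 13 14 9 4)(8 11)=[10, 1, 2, 13, 3, 5, 6, 7, 11, 4, 12, 8, 0, 14, 9]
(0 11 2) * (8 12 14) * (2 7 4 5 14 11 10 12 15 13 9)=(0 10 12 11 7 4 5 14 8 15 13 9 2)=[10, 1, 0, 3, 5, 14, 6, 4, 15, 2, 12, 7, 11, 9, 8, 13]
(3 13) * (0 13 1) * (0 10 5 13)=[0, 10, 2, 1, 4, 13, 6, 7, 8, 9, 5, 11, 12, 3]=(1 10 5 13 3)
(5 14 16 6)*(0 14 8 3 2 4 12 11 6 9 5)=[14, 1, 4, 2, 12, 8, 0, 7, 3, 5, 10, 6, 11, 13, 16, 15, 9]=(0 14 16 9 5 8 3 2 4 12 11 6)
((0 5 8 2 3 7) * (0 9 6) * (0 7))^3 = (9)(0 2 5 3 8) = [2, 1, 5, 8, 4, 3, 6, 7, 0, 9]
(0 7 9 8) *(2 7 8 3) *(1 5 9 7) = (0 8)(1 5 9 3 2) = [8, 5, 1, 2, 4, 9, 6, 7, 0, 3]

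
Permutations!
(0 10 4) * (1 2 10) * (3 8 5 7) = (0 1 2 10 4)(3 8 5 7) = [1, 2, 10, 8, 0, 7, 6, 3, 5, 9, 4]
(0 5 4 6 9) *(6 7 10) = (0 5 4 7 10 6 9) = [5, 1, 2, 3, 7, 4, 9, 10, 8, 0, 6]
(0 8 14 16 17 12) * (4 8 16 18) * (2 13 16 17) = [17, 1, 13, 3, 8, 5, 6, 7, 14, 9, 10, 11, 0, 16, 18, 15, 2, 12, 4] = (0 17 12)(2 13 16)(4 8 14 18)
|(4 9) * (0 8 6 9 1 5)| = |(0 8 6 9 4 1 5)| = 7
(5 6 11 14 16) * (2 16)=(2 16 5 6 11 14)=[0, 1, 16, 3, 4, 6, 11, 7, 8, 9, 10, 14, 12, 13, 2, 15, 5]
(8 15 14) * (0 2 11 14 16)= (0 2 11 14 8 15 16)= [2, 1, 11, 3, 4, 5, 6, 7, 15, 9, 10, 14, 12, 13, 8, 16, 0]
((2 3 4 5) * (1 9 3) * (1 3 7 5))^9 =(1 7 2 4 9 5 3) =[0, 7, 4, 1, 9, 3, 6, 2, 8, 5]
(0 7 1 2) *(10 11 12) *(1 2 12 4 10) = (0 7 2)(1 12)(4 10 11) = [7, 12, 0, 3, 10, 5, 6, 2, 8, 9, 11, 4, 1]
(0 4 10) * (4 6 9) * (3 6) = (0 3 6 9 4 10) = [3, 1, 2, 6, 10, 5, 9, 7, 8, 4, 0]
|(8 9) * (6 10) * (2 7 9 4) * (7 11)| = |(2 11 7 9 8 4)(6 10)| = 6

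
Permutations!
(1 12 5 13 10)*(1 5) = (1 12)(5 13 10) = [0, 12, 2, 3, 4, 13, 6, 7, 8, 9, 5, 11, 1, 10]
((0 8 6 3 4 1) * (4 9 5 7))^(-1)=(0 1 4 7 5 9 3 6 8)=[1, 4, 2, 6, 7, 9, 8, 5, 0, 3]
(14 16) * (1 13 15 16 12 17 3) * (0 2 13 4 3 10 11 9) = (0 2 13 15 16 14 12 17 10 11 9)(1 4 3) = [2, 4, 13, 1, 3, 5, 6, 7, 8, 0, 11, 9, 17, 15, 12, 16, 14, 10]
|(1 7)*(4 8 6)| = 6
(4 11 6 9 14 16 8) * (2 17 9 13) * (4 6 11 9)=(2 17 4 9 14 16 8 6 13)=[0, 1, 17, 3, 9, 5, 13, 7, 6, 14, 10, 11, 12, 2, 16, 15, 8, 4]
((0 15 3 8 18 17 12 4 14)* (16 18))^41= (0 15 3 8 16 18 17 12 4 14)= [15, 1, 2, 8, 14, 5, 6, 7, 16, 9, 10, 11, 4, 13, 0, 3, 18, 12, 17]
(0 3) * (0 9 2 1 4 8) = (0 3 9 2 1 4 8) = [3, 4, 1, 9, 8, 5, 6, 7, 0, 2]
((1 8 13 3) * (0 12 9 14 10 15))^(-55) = [15, 8, 2, 1, 4, 5, 6, 7, 13, 12, 14, 11, 0, 3, 9, 10] = (0 15 10 14 9 12)(1 8 13 3)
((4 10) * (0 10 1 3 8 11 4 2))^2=[2, 8, 10, 11, 3, 5, 6, 7, 4, 9, 0, 1]=(0 2 10)(1 8 4 3 11)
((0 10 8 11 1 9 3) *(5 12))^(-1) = (0 3 9 1 11 8 10)(5 12) = [3, 11, 2, 9, 4, 12, 6, 7, 10, 1, 0, 8, 5]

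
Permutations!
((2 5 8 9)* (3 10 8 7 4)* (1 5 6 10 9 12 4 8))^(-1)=[0, 10, 9, 4, 12, 1, 2, 5, 7, 3, 6, 11, 8]=(1 10 6 2 9 3 4 12 8 7 5)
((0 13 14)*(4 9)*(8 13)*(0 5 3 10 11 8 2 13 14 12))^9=(0 2 13 12)(3 8)(4 9)(5 11)(10 14)=[2, 1, 13, 8, 9, 11, 6, 7, 3, 4, 14, 5, 0, 12, 10]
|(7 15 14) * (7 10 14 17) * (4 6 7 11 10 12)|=9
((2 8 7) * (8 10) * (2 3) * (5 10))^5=(2 3 7 8 10 5)=[0, 1, 3, 7, 4, 2, 6, 8, 10, 9, 5]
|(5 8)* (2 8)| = |(2 8 5)| = 3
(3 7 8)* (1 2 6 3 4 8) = [0, 2, 6, 7, 8, 5, 3, 1, 4] = (1 2 6 3 7)(4 8)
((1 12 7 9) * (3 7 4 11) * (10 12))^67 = (1 4 7 10 11 9 12 3) = [0, 4, 2, 1, 7, 5, 6, 10, 8, 12, 11, 9, 3]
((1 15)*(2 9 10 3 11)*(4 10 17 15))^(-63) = (17) = [0, 1, 2, 3, 4, 5, 6, 7, 8, 9, 10, 11, 12, 13, 14, 15, 16, 17]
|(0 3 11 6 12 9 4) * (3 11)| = |(0 11 6 12 9 4)| = 6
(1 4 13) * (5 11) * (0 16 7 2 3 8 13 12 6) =(0 16 7 2 3 8 13 1 4 12 6)(5 11) =[16, 4, 3, 8, 12, 11, 0, 2, 13, 9, 10, 5, 6, 1, 14, 15, 7]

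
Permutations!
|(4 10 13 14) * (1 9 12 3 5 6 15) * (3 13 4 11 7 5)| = |(1 9 12 13 14 11 7 5 6 15)(4 10)| = 10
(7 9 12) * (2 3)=[0, 1, 3, 2, 4, 5, 6, 9, 8, 12, 10, 11, 7]=(2 3)(7 9 12)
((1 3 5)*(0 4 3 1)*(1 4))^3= [3, 5, 2, 1, 0, 4]= (0 3 1 5 4)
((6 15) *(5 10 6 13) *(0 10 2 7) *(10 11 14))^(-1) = (0 7 2 5 13 15 6 10 14 11) = [7, 1, 5, 3, 4, 13, 10, 2, 8, 9, 14, 0, 12, 15, 11, 6]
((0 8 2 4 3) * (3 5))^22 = (0 5 2)(3 4 8) = [5, 1, 0, 4, 8, 2, 6, 7, 3]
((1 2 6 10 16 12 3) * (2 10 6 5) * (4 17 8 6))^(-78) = (1 16 3 10 12)(4 8)(6 17) = [0, 16, 2, 10, 8, 5, 17, 7, 4, 9, 12, 11, 1, 13, 14, 15, 3, 6]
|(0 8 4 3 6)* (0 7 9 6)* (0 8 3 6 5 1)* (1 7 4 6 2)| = 21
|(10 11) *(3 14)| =2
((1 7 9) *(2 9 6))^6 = [0, 7, 9, 3, 4, 5, 2, 6, 8, 1] = (1 7 6 2 9)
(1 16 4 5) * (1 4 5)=(1 16 5 4)=[0, 16, 2, 3, 1, 4, 6, 7, 8, 9, 10, 11, 12, 13, 14, 15, 5]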